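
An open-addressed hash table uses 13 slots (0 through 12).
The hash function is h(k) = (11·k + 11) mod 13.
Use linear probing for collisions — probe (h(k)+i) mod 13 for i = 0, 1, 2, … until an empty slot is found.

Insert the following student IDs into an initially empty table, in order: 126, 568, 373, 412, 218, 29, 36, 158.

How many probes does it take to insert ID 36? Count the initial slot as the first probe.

7

126: h=6 → slot 6
568: h=6, probe 6,7 → slot 7
373: h=6, probe 6,7,8 → slot 8
412: h=6, probe 6,7,8,9 → slot 9
218: h=4 → slot 4
29: h=5 → slot 5
36: h=4, probe 4,5,6,7,8,9,10 → slot 10
158: h=7, probe 7,8,9,10,11 → slot 11
Table: [—, —, —, —, 218, 29, 126, 568, 373, 412, 36, 158, —]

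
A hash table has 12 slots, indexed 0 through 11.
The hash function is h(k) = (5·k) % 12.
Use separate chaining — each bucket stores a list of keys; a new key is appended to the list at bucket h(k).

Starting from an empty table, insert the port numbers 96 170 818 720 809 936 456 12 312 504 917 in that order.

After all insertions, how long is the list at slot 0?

96 → bucket 0
170 → bucket 10
818 → bucket 10 (collision)
720 → bucket 0 (collision)
809 → bucket 1
936 → bucket 0 (collision)
456 → bucket 0 (collision)
12 → bucket 0 (collision)
312 → bucket 0 (collision)
504 → bucket 0 (collision)
917 → bucket 1 (collision)
Final buckets:
0: 96 -> 720 -> 936 -> 456 -> 12 -> 312 -> 504
1: 809 -> 917
2: —
3: —
4: —
5: —
6: —
7: —
8: —
9: —
10: 170 -> 818
11: —

7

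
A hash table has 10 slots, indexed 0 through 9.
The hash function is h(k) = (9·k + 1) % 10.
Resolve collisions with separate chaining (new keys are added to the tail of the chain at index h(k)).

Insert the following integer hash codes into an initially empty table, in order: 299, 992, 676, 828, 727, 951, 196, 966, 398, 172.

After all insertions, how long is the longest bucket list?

3

299 -> bucket 2
992 -> bucket 9
676 -> bucket 5
828 -> bucket 3
727 -> bucket 4
951 -> bucket 0
196 -> bucket 5 (collision)
966 -> bucket 5 (collision)
398 -> bucket 3 (collision)
172 -> bucket 9 (collision)
Final buckets:
0: 951
1: ∅
2: 299
3: 828 -> 398
4: 727
5: 676 -> 196 -> 966
6: ∅
7: ∅
8: ∅
9: 992 -> 172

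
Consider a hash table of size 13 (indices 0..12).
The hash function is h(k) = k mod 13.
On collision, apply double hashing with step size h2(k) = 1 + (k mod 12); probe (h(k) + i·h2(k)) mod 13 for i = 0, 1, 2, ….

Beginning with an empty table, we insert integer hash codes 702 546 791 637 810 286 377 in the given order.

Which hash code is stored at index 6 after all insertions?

377

702 hashes to 0; slot 0 is free => place at 0.
546 hashes to 0, h2=7; 0 taken => place at 7.
791 hashes to 11; slot 11 is free => place at 11.
637 hashes to 0, h2=2; 0 taken => place at 2.
810 hashes to 4; slot 4 is free => place at 4.
286 hashes to 0, h2=11; 0,11 taken => place at 9.
377 hashes to 0, h2=6; 0 taken => place at 6.
Table: [702, _, 637, _, 810, _, 377, 546, _, 286, _, 791, _]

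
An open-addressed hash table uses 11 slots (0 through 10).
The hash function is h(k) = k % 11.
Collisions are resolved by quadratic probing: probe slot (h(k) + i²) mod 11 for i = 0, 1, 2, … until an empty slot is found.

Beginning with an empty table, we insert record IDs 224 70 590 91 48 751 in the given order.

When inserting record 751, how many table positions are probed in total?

224: h=4 → slot 4
70: h=4, probe 4,5 → slot 5
590: h=7 → slot 7
91: h=3 → slot 3
48: h=4, probe 4,5,8 → slot 8
751: h=3, probe 3,4,7,1 → slot 1
Table: [∅, 751, ∅, 91, 224, 70, ∅, 590, 48, ∅, ∅]

4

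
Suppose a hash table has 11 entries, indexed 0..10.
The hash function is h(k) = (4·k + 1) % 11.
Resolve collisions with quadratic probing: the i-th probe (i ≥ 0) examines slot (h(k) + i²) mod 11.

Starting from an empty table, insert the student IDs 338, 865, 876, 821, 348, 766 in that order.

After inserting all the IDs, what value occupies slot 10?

766

338: h=0 => slot 0
865: h=7 => slot 7
876: h=7, probe 7,8 => slot 8
821: h=7, probe 7,8,0,5 => slot 5
348: h=7, probe 7,8,0,5,1 => slot 1
766: h=7, probe 7,8,0,5,1,10 => slot 10
Table: [338, 348, ∅, ∅, ∅, 821, ∅, 865, 876, ∅, 766]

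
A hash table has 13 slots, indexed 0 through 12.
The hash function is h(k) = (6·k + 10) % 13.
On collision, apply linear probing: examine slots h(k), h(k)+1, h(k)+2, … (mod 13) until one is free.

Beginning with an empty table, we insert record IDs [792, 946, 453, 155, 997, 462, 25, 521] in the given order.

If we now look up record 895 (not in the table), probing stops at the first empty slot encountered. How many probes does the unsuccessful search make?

4

792: h=4 → slot 4
946: h=5 → slot 5
453: h=11 → slot 11
155: h=4, probe 4,5,6 → slot 6
997: h=12 → slot 12
462: h=0 → slot 0
25: h=4, probe 4,5,6,7 → slot 7
521: h=3 → slot 3
Table: [462, ∅, ∅, 521, 792, 946, 155, 25, ∅, ∅, ∅, 453, 997]
Lookup 895: h=11, probe 11,12,0,1 → slot 1 empty, not found.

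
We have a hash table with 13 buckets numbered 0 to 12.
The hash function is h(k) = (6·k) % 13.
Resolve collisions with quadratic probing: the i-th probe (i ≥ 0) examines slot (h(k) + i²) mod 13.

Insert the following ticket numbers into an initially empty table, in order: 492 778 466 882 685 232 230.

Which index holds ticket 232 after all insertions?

4

492: h=1 => slot 1
778: h=1, probe 1,2 => slot 2
466: h=1, probe 1,2,5 => slot 5
882: h=1, probe 1,2,5,10 => slot 10
685: h=2, probe 2,3 => slot 3
232: h=1, probe 1,2,5,10,4 => slot 4
230: h=2, probe 2,3,6 => slot 6
Table: [∅, 492, 778, 685, 232, 466, 230, ∅, ∅, ∅, 882, ∅, ∅]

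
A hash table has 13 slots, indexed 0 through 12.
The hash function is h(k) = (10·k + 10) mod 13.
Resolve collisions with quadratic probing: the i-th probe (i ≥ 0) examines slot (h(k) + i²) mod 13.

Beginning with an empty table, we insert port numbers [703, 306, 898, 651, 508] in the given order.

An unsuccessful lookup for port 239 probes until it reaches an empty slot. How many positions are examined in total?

2

703 hashes to 7; slot 7 is free → place at 7.
306 hashes to 2; slot 2 is free → place at 2.
898 hashes to 7; 7 taken → place at 8.
651 hashes to 7; 7,8 taken → place at 11.
508 hashes to 7; 7,8,11 taken → place at 3.
Table: [., ., 306, 508, ., ., ., 703, 898, ., ., 651, .]
Lookup 239: h=8, probe 8,9 → slot 9 empty, not found.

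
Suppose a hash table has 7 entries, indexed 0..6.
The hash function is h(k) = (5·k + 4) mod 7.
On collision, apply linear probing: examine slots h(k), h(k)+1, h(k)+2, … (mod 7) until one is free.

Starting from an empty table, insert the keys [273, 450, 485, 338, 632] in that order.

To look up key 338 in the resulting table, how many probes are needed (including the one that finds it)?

Insert 273: h=4, slot 4 empty => index 4.
Insert 450: h=0, slot 0 empty => index 0.
Insert 485: h=0, slot 0 occupied => index 1.
Insert 338: h=0, slots 0,1 occupied => index 2.
Insert 632: h=0, slots 0,1,2 occupied => index 3.
Table: [450, 485, 338, 632, 273, ∅, ∅]
Lookup 338: h=0, probe 0,1,2 → found at 2.

3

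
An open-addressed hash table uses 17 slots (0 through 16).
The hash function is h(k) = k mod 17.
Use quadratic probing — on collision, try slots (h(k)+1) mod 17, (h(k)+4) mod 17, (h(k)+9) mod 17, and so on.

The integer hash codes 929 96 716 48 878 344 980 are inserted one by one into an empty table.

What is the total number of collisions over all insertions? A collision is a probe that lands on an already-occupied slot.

6

929 hashes to 11; slot 11 is free -> place at 11.
96 hashes to 11; 11 taken -> place at 12.
716 hashes to 2; slot 2 is free -> place at 2.
48 hashes to 14; slot 14 is free -> place at 14.
878 hashes to 11; 11,12 taken -> place at 15.
344 hashes to 4; slot 4 is free -> place at 4.
980 hashes to 11; 11,12,15 taken -> place at 3.
Table: [-, -, 716, 980, 344, -, -, -, -, -, -, 929, 96, -, 48, 878, -]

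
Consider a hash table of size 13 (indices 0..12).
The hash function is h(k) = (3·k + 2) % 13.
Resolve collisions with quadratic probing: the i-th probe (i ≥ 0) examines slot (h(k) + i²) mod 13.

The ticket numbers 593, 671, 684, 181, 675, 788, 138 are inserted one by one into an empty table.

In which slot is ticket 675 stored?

3

Insert 593: h=0, slot 0 empty -> index 0.
Insert 671: h=0, slot 0 occupied -> index 1.
Insert 684: h=0, slots 0,1 occupied -> index 4.
Insert 181: h=12, slot 12 empty -> index 12.
Insert 675: h=12, slots 12,0 occupied -> index 3.
Insert 788: h=0, slots 0,1,4 occupied -> index 9.
Insert 138: h=0, slots 0,1,4,9,3,12 occupied -> index 10.
Table: [593, 671, —, 675, 684, —, —, —, —, 788, 138, —, 181]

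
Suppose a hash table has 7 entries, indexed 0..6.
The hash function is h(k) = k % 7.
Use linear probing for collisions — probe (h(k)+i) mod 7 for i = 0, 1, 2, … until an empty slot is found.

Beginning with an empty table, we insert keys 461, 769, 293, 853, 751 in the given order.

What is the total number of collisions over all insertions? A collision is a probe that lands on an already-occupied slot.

461 hashes to 6; slot 6 is free -> place at 6.
769 hashes to 6; 6 taken -> place at 0.
293 hashes to 6; 6,0 taken -> place at 1.
853 hashes to 6; 6,0,1 taken -> place at 2.
751 hashes to 2; 2 taken -> place at 3.
Table: [769, 293, 853, 751, —, —, 461]

7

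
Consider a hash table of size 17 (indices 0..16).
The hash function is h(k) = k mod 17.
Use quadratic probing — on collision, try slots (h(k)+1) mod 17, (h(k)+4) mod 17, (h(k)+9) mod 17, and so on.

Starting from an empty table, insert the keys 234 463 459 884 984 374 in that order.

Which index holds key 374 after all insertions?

234 hashes to 13; slot 13 is free => place at 13.
463 hashes to 4; slot 4 is free => place at 4.
459 hashes to 0; slot 0 is free => place at 0.
884 hashes to 0; 0 taken => place at 1.
984 hashes to 15; slot 15 is free => place at 15.
374 hashes to 0; 0,1,4 taken => place at 9.
Table: [459, 884, —, —, 463, —, —, —, —, 374, —, —, —, 234, —, 984, —]

9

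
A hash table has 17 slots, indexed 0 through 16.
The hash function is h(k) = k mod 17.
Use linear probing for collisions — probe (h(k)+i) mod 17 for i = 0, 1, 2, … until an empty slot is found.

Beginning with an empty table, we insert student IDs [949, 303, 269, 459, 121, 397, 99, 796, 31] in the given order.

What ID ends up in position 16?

269

949 hashes to 14; slot 14 is free -> place at 14.
303 hashes to 14; 14 taken -> place at 15.
269 hashes to 14; 14,15 taken -> place at 16.
459 hashes to 0; slot 0 is free -> place at 0.
121 hashes to 2; slot 2 is free -> place at 2.
397 hashes to 6; slot 6 is free -> place at 6.
99 hashes to 14; 14,15,16,0 taken -> place at 1.
796 hashes to 14; 14,15,16,0,1,2 taken -> place at 3.
31 hashes to 14; 14,15,16,0,1,2,3 taken -> place at 4.
Table: [459, 99, 121, 796, 31, -, 397, -, -, -, -, -, -, -, 949, 303, 269]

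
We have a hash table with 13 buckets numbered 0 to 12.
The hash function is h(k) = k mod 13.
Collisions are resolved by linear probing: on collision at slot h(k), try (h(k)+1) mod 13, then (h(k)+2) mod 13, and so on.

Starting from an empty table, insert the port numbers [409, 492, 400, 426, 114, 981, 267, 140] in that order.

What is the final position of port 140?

409 hashes to 6; slot 6 is free -> place at 6.
492 hashes to 11; slot 11 is free -> place at 11.
400 hashes to 10; slot 10 is free -> place at 10.
426 hashes to 10; 10,11 taken -> place at 12.
114 hashes to 10; 10,11,12 taken -> place at 0.
981 hashes to 6; 6 taken -> place at 7.
267 hashes to 7; 7 taken -> place at 8.
140 hashes to 10; 10,11,12,0 taken -> place at 1.
Table: [114, 140, -, -, -, -, 409, 981, 267, -, 400, 492, 426]

1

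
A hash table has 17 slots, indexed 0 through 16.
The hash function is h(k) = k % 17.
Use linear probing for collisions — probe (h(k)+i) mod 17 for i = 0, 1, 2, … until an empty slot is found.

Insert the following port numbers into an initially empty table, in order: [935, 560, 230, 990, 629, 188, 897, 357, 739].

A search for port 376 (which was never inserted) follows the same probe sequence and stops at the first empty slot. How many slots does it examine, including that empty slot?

935 hashes to 0; slot 0 is free -> place at 0.
560 hashes to 16; slot 16 is free -> place at 16.
230 hashes to 9; slot 9 is free -> place at 9.
990 hashes to 4; slot 4 is free -> place at 4.
629 hashes to 0; 0 taken -> place at 1.
188 hashes to 1; 1 taken -> place at 2.
897 hashes to 13; slot 13 is free -> place at 13.
357 hashes to 0; 0,1,2 taken -> place at 3.
739 hashes to 8; slot 8 is free -> place at 8.
Table: [935, 629, 188, 357, 990, ∅, ∅, ∅, 739, 230, ∅, ∅, ∅, 897, ∅, ∅, 560]
Lookup 376: h=2, probe 2,3,4,5 → slot 5 empty, not found.

4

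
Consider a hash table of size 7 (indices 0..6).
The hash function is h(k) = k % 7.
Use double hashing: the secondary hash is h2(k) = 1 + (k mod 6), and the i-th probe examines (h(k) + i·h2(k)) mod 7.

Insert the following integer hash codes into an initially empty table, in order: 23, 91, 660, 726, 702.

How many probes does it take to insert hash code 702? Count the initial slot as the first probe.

3

23: h=2 => slot 2
91: h=0 => slot 0
660: h=2, h2=1, probe 2,3 => slot 3
726: h=5 => slot 5
702: h=2, h2=1, probe 2,3,4 => slot 4
Table: [91, _, 23, 660, 702, 726, _]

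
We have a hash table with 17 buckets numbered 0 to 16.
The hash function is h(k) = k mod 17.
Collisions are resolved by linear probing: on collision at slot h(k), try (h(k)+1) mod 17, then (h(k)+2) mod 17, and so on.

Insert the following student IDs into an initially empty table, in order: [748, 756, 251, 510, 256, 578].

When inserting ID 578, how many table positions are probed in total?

4

Insert 748: h=0, slot 0 empty → index 0.
Insert 756: h=8, slot 8 empty → index 8.
Insert 251: h=13, slot 13 empty → index 13.
Insert 510: h=0, slot 0 occupied → index 1.
Insert 256: h=1, slot 1 occupied → index 2.
Insert 578: h=0, slots 0,1,2 occupied → index 3.
Table: [748, 510, 256, 578, _, _, _, _, 756, _, _, _, _, 251, _, _, _]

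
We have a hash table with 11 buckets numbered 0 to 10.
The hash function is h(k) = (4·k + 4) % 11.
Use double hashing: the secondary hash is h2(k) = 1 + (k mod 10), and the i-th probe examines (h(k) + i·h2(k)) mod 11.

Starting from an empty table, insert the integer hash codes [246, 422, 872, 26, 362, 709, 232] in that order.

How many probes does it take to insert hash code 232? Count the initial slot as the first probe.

246: h=9 => slot 9
422: h=9, h2=3, probe 9,1 => slot 1
872: h=5 => slot 5
26: h=9, h2=7, probe 9,5,1,8 => slot 8
362: h=0 => slot 0
709: h=2 => slot 2
232: h=8, h2=3, probe 8,0,3 => slot 3
Table: [362, 422, 709, 232, -, 872, -, -, 26, 246, -]

3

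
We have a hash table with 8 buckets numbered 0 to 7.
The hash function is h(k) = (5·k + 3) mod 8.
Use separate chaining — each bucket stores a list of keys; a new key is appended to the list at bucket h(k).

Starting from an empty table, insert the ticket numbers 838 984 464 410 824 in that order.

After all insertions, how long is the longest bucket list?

838 → bucket 1
984 → bucket 3
464 → bucket 3 (collision)
410 → bucket 5
824 → bucket 3 (collision)
Final buckets:
0: .
1: 838
2: .
3: 984 -> 464 -> 824
4: .
5: 410
6: .
7: .

3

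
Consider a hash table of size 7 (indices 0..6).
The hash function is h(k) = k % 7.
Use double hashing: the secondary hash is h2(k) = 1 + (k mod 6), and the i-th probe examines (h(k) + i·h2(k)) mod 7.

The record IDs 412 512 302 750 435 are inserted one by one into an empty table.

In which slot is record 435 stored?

5

412 hashes to 6; slot 6 is free => place at 6.
512 hashes to 1; slot 1 is free => place at 1.
302 hashes to 1, h2=3; 1 taken => place at 4.
750 hashes to 1, h2=1; 1 taken => place at 2.
435 hashes to 1, h2=4; 1 taken => place at 5.
Table: [—, 512, 750, —, 302, 435, 412]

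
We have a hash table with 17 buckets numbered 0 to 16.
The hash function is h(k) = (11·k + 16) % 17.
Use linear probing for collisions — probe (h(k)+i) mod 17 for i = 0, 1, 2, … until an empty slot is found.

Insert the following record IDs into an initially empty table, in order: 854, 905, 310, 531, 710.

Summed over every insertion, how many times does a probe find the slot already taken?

6

Insert 854: h=9, slot 9 empty => index 9.
Insert 905: h=9, slot 9 occupied => index 10.
Insert 310: h=9, slots 9,10 occupied => index 11.
Insert 531: h=9, slots 9,10,11 occupied => index 12.
Insert 710: h=6, slot 6 empty => index 6.
Table: [∅, ∅, ∅, ∅, ∅, ∅, 710, ∅, ∅, 854, 905, 310, 531, ∅, ∅, ∅, ∅]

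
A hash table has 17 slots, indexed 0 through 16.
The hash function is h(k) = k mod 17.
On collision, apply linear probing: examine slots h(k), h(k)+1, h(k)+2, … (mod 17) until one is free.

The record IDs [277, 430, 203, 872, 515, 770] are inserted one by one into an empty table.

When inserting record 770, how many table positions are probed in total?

Insert 277: h=5, slot 5 empty -> index 5.
Insert 430: h=5, slot 5 occupied -> index 6.
Insert 203: h=16, slot 16 empty -> index 16.
Insert 872: h=5, slots 5,6 occupied -> index 7.
Insert 515: h=5, slots 5,6,7 occupied -> index 8.
Insert 770: h=5, slots 5,6,7,8 occupied -> index 9.
Table: [—, —, —, —, —, 277, 430, 872, 515, 770, —, —, —, —, —, —, 203]

5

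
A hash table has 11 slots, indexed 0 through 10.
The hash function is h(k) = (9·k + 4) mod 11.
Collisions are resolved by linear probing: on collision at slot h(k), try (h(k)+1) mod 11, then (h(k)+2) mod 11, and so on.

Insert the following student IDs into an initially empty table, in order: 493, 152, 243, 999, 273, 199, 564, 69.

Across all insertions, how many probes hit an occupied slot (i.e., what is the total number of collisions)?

493: h=8 → slot 8
152: h=8, probe 8,9 → slot 9
243: h=2 → slot 2
999: h=8, probe 8,9,10 → slot 10
273: h=8, probe 8,9,10,0 → slot 0
199: h=2, probe 2,3 → slot 3
564: h=9, probe 9,10,0,1 → slot 1
69: h=9, probe 9,10,0,1,2,3,4 → slot 4
Table: [273, 564, 243, 199, 69, —, —, —, 493, 152, 999]

16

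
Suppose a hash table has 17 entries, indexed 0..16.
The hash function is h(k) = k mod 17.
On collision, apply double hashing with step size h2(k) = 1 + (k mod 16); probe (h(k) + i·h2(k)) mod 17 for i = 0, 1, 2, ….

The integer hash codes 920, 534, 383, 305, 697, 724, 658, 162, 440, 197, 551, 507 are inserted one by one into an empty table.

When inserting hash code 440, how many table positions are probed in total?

4

920: h=2 => slot 2
534: h=7 => slot 7
383: h=9 => slot 9
305: h=16 => slot 16
697: h=0 => slot 0
724: h=10 => slot 10
658: h=12 => slot 12
162: h=9, h2=3, probe 9,12,15 => slot 15
440: h=15, h2=9, probe 15,7,16,8 => slot 8
197: h=10, h2=6, probe 10,16,5 => slot 5
551: h=7, h2=8, probe 7,15,6 => slot 6
507: h=14 => slot 14
Table: [697, —, 920, —, —, 197, 551, 534, 440, 383, 724, —, 658, —, 507, 162, 305]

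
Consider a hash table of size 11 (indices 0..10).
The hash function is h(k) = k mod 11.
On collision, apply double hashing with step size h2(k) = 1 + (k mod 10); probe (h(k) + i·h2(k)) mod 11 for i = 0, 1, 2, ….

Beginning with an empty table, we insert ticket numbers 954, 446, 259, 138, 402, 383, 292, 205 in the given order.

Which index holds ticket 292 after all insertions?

1

954 hashes to 8; slot 8 is free → place at 8.
446 hashes to 6; slot 6 is free → place at 6.
259 hashes to 6, h2=10; 6 taken → place at 5.
138 hashes to 6, h2=9; 6 taken → place at 4.
402 hashes to 6, h2=3; 6 taken → place at 9.
383 hashes to 9, h2=4; 9 taken → place at 2.
292 hashes to 6, h2=3; 6,9 taken → place at 1.
205 hashes to 7; slot 7 is free → place at 7.
Table: [., 292, 383, ., 138, 259, 446, 205, 954, 402, .]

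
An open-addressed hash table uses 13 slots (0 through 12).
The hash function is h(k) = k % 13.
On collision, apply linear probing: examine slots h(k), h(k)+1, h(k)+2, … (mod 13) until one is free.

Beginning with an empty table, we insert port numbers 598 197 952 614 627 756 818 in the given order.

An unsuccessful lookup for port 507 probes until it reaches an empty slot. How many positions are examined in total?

2

Insert 598: h=0, slot 0 empty → index 0.
Insert 197: h=2, slot 2 empty → index 2.
Insert 952: h=3, slot 3 empty → index 3.
Insert 614: h=3, slot 3 occupied → index 4.
Insert 627: h=3, slots 3,4 occupied → index 5.
Insert 756: h=2, slots 2,3,4,5 occupied → index 6.
Insert 818: h=12, slot 12 empty → index 12.
Table: [598, ., 197, 952, 614, 627, 756, ., ., ., ., ., 818]
Lookup 507: h=0, probe 0,1 → slot 1 empty, not found.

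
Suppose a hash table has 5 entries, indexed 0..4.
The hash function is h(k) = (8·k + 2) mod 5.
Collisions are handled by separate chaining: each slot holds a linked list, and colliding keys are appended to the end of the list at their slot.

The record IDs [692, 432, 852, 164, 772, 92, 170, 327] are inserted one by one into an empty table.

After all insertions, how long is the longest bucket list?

6

692 → bucket 3
432 → bucket 3 (collision)
852 → bucket 3 (collision)
164 → bucket 4
772 → bucket 3 (collision)
92 → bucket 3 (collision)
170 → bucket 2
327 → bucket 3 (collision)
Final buckets:
0: ∅
1: ∅
2: 170
3: 692 -> 432 -> 852 -> 772 -> 92 -> 327
4: 164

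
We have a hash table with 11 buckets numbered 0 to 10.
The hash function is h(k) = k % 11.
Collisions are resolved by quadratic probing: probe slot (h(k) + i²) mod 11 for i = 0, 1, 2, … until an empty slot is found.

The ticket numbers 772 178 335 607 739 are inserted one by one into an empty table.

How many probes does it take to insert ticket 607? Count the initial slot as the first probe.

772: h=2 -> slot 2
178: h=2, probe 2,3 -> slot 3
335: h=5 -> slot 5
607: h=2, probe 2,3,6 -> slot 6
739: h=2, probe 2,3,6,0 -> slot 0
Table: [739, ∅, 772, 178, ∅, 335, 607, ∅, ∅, ∅, ∅]

3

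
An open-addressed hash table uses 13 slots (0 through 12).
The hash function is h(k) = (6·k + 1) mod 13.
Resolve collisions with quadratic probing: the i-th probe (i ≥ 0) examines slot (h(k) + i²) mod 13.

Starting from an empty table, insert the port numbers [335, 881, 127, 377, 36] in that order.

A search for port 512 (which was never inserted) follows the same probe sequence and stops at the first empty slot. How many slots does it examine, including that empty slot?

2

Insert 335: h=9, slot 9 empty -> index 9.
Insert 881: h=9, slot 9 occupied -> index 10.
Insert 127: h=9, slots 9,10 occupied -> index 0.
Insert 377: h=1, slot 1 empty -> index 1.
Insert 36: h=9, slots 9,10,0 occupied -> index 5.
Table: [127, 377, ∅, ∅, ∅, 36, ∅, ∅, ∅, 335, 881, ∅, ∅]
Lookup 512: h=5, probe 5,6 → slot 6 empty, not found.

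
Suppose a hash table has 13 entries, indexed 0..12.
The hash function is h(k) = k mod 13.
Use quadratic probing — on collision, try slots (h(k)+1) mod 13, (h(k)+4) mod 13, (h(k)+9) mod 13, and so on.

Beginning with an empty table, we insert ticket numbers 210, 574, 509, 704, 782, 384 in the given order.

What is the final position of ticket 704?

Insert 210: h=2, slot 2 empty => index 2.
Insert 574: h=2, slot 2 occupied => index 3.
Insert 509: h=2, slots 2,3 occupied => index 6.
Insert 704: h=2, slots 2,3,6 occupied => index 11.
Insert 782: h=2, slots 2,3,6,11 occupied => index 5.
Insert 384: h=7, slot 7 empty => index 7.
Table: [—, —, 210, 574, —, 782, 509, 384, —, —, —, 704, —]

11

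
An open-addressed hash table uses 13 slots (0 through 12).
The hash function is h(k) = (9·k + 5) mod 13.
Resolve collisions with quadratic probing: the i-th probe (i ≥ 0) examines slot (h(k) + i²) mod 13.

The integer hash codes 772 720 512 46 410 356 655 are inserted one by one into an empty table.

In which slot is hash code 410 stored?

Insert 772: h=11, slot 11 empty => index 11.
Insert 720: h=11, slot 11 occupied => index 12.
Insert 512: h=11, slots 11,12 occupied => index 2.
Insert 46: h=3, slot 3 empty => index 3.
Insert 410: h=3, slot 3 occupied => index 4.
Insert 356: h=11, slots 11,12,2 occupied => index 7.
Insert 655: h=11, slots 11,12,2,7 occupied => index 1.
Table: [-, 655, 512, 46, 410, -, -, 356, -, -, -, 772, 720]

4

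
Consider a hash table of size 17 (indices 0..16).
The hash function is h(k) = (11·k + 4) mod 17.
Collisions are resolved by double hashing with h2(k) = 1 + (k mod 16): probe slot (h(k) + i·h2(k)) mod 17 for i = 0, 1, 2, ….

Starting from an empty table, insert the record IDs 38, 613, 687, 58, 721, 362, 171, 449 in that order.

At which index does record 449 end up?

38: h=14 => slot 14
613: h=15 => slot 15
687: h=13 => slot 13
58: h=13, h2=11, probe 13,7 => slot 7
721: h=13, h2=2, probe 13,15,0 => slot 0
362: h=8 => slot 8
171: h=15, h2=12, probe 15,10 => slot 10
449: h=13, h2=2, probe 13,15,0,2 => slot 2
Table: [721, ∅, 449, ∅, ∅, ∅, ∅, 58, 362, ∅, 171, ∅, ∅, 687, 38, 613, ∅]

2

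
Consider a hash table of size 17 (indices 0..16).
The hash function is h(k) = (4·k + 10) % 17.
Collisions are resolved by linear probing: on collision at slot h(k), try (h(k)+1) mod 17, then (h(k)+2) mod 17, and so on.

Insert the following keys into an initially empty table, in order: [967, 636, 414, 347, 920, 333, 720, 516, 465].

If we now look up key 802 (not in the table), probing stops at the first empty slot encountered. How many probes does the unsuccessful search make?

4

967 hashes to 2; slot 2 is free => place at 2.
636 hashes to 4; slot 4 is free => place at 4.
414 hashes to 0; slot 0 is free => place at 0.
347 hashes to 4; 4 taken => place at 5.
920 hashes to 1; slot 1 is free => place at 1.
333 hashes to 16; slot 16 is free => place at 16.
720 hashes to 0; 0,1,2 taken => place at 3.
516 hashes to 0; 0,1,2,3,4,5 taken => place at 6.
465 hashes to 0; 0,1,2,3,4,5,6 taken => place at 7.
Table: [414, 920, 967, 720, 636, 347, 516, 465, ., ., ., ., ., ., ., ., 333]
Lookup 802: h=5, probe 5,6,7,8 → slot 8 empty, not found.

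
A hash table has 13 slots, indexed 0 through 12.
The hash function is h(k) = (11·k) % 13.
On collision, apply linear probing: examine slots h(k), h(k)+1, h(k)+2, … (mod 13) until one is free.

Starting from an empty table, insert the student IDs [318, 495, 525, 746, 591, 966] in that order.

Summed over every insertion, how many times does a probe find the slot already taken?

2

318: h=1 => slot 1
495: h=11 => slot 11
525: h=3 => slot 3
746: h=3, probe 3,4 => slot 4
591: h=1, probe 1,2 => slot 2
966: h=5 => slot 5
Table: [—, 318, 591, 525, 746, 966, —, —, —, —, —, 495, —]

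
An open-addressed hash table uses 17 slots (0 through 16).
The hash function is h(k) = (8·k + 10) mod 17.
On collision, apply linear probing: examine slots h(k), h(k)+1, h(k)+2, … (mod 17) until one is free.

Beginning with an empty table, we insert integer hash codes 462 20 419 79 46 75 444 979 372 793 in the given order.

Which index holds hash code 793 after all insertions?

16

462: h=0 -> slot 0
20: h=0, probe 0,1 -> slot 1
419: h=13 -> slot 13
79: h=13, probe 13,14 -> slot 14
46: h=4 -> slot 4
75: h=15 -> slot 15
444: h=9 -> slot 9
979: h=5 -> slot 5
372: h=11 -> slot 11
793: h=13, probe 13,14,15,16 -> slot 16
Table: [462, 20, -, -, 46, 979, -, -, -, 444, -, 372, -, 419, 79, 75, 793]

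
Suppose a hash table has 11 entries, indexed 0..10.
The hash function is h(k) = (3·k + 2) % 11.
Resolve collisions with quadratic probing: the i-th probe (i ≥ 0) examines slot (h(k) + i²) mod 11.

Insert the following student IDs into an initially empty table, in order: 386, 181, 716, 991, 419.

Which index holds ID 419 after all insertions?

386: h=5 => slot 5
181: h=6 => slot 6
716: h=5, probe 5,6,9 => slot 9
991: h=5, probe 5,6,9,3 => slot 3
419: h=5, probe 5,6,9,3,10 => slot 10
Table: [., ., ., 991, ., 386, 181, ., ., 716, 419]

10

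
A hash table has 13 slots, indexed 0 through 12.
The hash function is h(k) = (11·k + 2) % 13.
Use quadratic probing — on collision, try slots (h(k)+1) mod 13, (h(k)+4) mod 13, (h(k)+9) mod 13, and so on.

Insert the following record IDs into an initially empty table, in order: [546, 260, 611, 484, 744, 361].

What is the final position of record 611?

546: h=2 => slot 2
260: h=2, probe 2,3 => slot 3
611: h=2, probe 2,3,6 => slot 6
484: h=9 => slot 9
744: h=9, probe 9,10 => slot 10
361: h=8 => slot 8
Table: [_, _, 546, 260, _, _, 611, _, 361, 484, 744, _, _]

6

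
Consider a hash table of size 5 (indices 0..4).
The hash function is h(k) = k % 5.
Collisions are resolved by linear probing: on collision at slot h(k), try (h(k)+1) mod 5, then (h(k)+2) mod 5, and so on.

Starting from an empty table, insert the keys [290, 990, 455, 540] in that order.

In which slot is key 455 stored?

2

Insert 290: h=0, slot 0 empty => index 0.
Insert 990: h=0, slot 0 occupied => index 1.
Insert 455: h=0, slots 0,1 occupied => index 2.
Insert 540: h=0, slots 0,1,2 occupied => index 3.
Table: [290, 990, 455, 540, _]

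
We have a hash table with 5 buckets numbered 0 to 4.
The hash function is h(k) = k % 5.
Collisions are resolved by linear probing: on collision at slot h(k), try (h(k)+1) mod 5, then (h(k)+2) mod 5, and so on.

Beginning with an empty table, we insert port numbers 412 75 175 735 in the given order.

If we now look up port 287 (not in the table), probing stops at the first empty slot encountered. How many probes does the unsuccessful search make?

412 hashes to 2; slot 2 is free -> place at 2.
75 hashes to 0; slot 0 is free -> place at 0.
175 hashes to 0; 0 taken -> place at 1.
735 hashes to 0; 0,1,2 taken -> place at 3.
Table: [75, 175, 412, 735, _]
Lookup 287: h=2, probe 2,3,4 → slot 4 empty, not found.

3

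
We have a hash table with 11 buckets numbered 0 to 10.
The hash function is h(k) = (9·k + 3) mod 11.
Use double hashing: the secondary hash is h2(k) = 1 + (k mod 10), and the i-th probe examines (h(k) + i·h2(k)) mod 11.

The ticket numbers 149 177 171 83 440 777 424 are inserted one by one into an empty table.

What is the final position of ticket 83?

Insert 149: h=2, slot 2 empty => index 2.
Insert 177: h=1, slot 1 empty => index 1.
Insert 171: h=2, h2=2, slot 2 occupied => index 4.
Insert 83: h=2, h2=4, slot 2 occupied => index 6.
Insert 440: h=3, slot 3 empty => index 3.
Insert 777: h=0, slot 0 empty => index 0.
Insert 424: h=2, h2=5, slot 2 occupied => index 7.
Table: [777, 177, 149, 440, 171, -, 83, 424, -, -, -]

6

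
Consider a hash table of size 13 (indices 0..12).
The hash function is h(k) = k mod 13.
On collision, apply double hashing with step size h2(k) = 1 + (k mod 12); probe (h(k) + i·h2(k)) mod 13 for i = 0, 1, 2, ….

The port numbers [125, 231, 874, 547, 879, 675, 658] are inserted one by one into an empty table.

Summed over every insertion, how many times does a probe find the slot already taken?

125: h=8 -> slot 8
231: h=10 -> slot 10
874: h=3 -> slot 3
547: h=1 -> slot 1
879: h=8, h2=4, probe 8,12 -> slot 12
675: h=12, h2=4, probe 12,3,7 -> slot 7
658: h=8, h2=11, probe 8,6 -> slot 6
Table: [—, 547, —, 874, —, —, 658, 675, 125, —, 231, —, 879]

4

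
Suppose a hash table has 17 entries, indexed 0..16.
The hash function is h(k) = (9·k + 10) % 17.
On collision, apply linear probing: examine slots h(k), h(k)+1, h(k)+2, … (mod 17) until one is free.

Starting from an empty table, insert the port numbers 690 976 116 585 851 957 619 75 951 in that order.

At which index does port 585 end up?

6

690: h=15 → slot 15
976: h=5 → slot 5
116: h=0 → slot 0
585: h=5, probe 5,6 → slot 6
851: h=2 → slot 2
957: h=4 → slot 4
619: h=5, probe 5,6,7 → slot 7
75: h=5, probe 5,6,7,8 → slot 8
951: h=1 → slot 1
Table: [116, 951, 851, ∅, 957, 976, 585, 619, 75, ∅, ∅, ∅, ∅, ∅, ∅, 690, ∅]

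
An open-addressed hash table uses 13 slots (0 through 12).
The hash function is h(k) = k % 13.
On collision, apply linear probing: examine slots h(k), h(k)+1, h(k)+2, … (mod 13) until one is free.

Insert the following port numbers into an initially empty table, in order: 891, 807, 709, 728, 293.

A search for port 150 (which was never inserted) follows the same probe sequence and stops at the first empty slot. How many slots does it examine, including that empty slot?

891: h=7 => slot 7
807: h=1 => slot 1
709: h=7, probe 7,8 => slot 8
728: h=0 => slot 0
293: h=7, probe 7,8,9 => slot 9
Table: [728, 807, —, —, —, —, —, 891, 709, 293, —, —, —]
Lookup 150: h=7, probe 7,8,9,10 → slot 10 empty, not found.

4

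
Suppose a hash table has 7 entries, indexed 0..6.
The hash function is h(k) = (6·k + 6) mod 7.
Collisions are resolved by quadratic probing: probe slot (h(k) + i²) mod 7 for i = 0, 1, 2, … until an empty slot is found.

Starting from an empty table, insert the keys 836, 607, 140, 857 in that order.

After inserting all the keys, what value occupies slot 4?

836: h=3 -> slot 3
607: h=1 -> slot 1
140: h=6 -> slot 6
857: h=3, probe 3,4 -> slot 4
Table: [., 607, ., 836, 857, ., 140]

857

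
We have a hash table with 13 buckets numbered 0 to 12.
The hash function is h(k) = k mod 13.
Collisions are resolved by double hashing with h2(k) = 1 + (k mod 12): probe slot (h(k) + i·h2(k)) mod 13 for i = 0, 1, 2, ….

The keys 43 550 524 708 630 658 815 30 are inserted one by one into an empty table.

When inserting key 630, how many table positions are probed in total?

3

Insert 43: h=4, slot 4 empty → index 4.
Insert 550: h=4, h2=11, slot 4 occupied → index 2.
Insert 524: h=4, h2=9, slot 4 occupied → index 0.
Insert 708: h=6, slot 6 empty → index 6.
Insert 630: h=6, h2=7, slots 6,0 occupied → index 7.
Insert 658: h=8, slot 8 empty → index 8.
Insert 815: h=9, slot 9 empty → index 9.
Insert 30: h=4, h2=7, slot 4 occupied → index 11.
Table: [524, -, 550, -, 43, -, 708, 630, 658, 815, -, 30, -]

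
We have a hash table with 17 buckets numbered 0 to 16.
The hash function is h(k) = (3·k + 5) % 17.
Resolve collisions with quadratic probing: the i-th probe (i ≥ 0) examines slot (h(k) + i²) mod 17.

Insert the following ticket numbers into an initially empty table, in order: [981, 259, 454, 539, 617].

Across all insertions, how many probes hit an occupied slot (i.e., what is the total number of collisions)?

Insert 981: h=7, slot 7 empty -> index 7.
Insert 259: h=0, slot 0 empty -> index 0.
Insert 454: h=7, slot 7 occupied -> index 8.
Insert 539: h=7, slots 7,8 occupied -> index 11.
Insert 617: h=3, slot 3 empty -> index 3.
Table: [259, _, _, 617, _, _, _, 981, 454, _, _, 539, _, _, _, _, _]

3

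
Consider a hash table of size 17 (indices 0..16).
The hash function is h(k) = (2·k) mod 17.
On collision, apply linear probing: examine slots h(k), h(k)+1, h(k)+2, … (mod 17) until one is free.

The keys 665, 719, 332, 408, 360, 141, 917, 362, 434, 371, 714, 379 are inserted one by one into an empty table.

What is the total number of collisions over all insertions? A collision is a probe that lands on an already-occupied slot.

665: h=4 → slot 4
719: h=10 → slot 10
332: h=1 → slot 1
408: h=0 → slot 0
360: h=6 → slot 6
141: h=10, probe 10,11 → slot 11
917: h=15 → slot 15
362: h=10, probe 10,11,12 → slot 12
434: h=1, probe 1,2 → slot 2
371: h=11, probe 11,12,13 → slot 13
714: h=0, probe 0,1,2,3 → slot 3
379: h=10, probe 10,11,12,13,14 → slot 14
Table: [408, 332, 434, 714, 665, _, 360, _, _, _, 719, 141, 362, 371, 379, 917, _]

13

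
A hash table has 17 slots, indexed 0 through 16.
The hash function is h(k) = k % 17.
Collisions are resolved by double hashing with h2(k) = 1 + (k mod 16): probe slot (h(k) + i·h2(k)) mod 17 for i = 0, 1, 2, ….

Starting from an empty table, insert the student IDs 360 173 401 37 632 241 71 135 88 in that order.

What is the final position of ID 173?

0

360 hashes to 3; slot 3 is free => place at 3.
173 hashes to 3, h2=14; 3 taken => place at 0.
401 hashes to 10; slot 10 is free => place at 10.
37 hashes to 3, h2=6; 3 taken => place at 9.
632 hashes to 3, h2=9; 3 taken => place at 12.
241 hashes to 3, h2=2; 3 taken => place at 5.
71 hashes to 3, h2=8; 3 taken => place at 11.
135 hashes to 16; slot 16 is free => place at 16.
88 hashes to 3, h2=9; 3,12 taken => place at 4.
Table: [173, —, —, 360, 88, 241, —, —, —, 37, 401, 71, 632, —, —, —, 135]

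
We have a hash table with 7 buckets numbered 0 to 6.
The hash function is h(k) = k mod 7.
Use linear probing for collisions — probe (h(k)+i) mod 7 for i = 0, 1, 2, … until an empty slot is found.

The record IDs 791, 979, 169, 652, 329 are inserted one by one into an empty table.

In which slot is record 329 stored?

791 hashes to 0; slot 0 is free => place at 0.
979 hashes to 6; slot 6 is free => place at 6.
169 hashes to 1; slot 1 is free => place at 1.
652 hashes to 1; 1 taken => place at 2.
329 hashes to 0; 0,1,2 taken => place at 3.
Table: [791, 169, 652, 329, ∅, ∅, 979]

3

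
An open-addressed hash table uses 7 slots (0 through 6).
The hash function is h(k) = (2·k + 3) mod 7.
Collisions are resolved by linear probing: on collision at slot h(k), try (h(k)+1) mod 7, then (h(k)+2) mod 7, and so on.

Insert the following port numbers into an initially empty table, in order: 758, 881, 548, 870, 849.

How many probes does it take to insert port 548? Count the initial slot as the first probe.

3

758 hashes to 0; slot 0 is free => place at 0.
881 hashes to 1; slot 1 is free => place at 1.
548 hashes to 0; 0,1 taken => place at 2.
870 hashes to 0; 0,1,2 taken => place at 3.
849 hashes to 0; 0,1,2,3 taken => place at 4.
Table: [758, 881, 548, 870, 849, —, —]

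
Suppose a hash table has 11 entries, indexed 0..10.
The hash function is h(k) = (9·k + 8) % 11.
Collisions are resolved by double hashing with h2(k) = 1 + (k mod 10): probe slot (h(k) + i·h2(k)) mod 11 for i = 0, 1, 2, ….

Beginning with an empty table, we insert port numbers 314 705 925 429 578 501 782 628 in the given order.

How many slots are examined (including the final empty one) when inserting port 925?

2

Insert 314: h=7, slot 7 empty -> index 7.
Insert 705: h=6, slot 6 empty -> index 6.
Insert 925: h=6, h2=6, slot 6 occupied -> index 1.
Insert 429: h=8, slot 8 empty -> index 8.
Insert 578: h=7, h2=9, slot 7 occupied -> index 5.
Insert 501: h=7, h2=2, slot 7 occupied -> index 9.
Insert 782: h=6, h2=3, slots 6,9,1 occupied -> index 4.
Insert 628: h=6, h2=9, slots 6,4 occupied -> index 2.
Table: [., 925, 628, ., 782, 578, 705, 314, 429, 501, .]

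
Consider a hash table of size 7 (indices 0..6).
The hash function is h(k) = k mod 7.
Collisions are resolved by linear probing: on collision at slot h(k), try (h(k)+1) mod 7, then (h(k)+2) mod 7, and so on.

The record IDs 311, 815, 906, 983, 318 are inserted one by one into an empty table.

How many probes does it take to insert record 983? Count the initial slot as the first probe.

311: h=3 → slot 3
815: h=3, probe 3,4 → slot 4
906: h=3, probe 3,4,5 → slot 5
983: h=3, probe 3,4,5,6 → slot 6
318: h=3, probe 3,4,5,6,0 → slot 0
Table: [318, ∅, ∅, 311, 815, 906, 983]

4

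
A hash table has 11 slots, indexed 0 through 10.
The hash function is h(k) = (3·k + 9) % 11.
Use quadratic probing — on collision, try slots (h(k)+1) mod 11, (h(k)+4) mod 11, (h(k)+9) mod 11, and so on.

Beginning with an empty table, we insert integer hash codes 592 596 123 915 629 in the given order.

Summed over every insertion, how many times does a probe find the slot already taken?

6

592 hashes to 3; slot 3 is free → place at 3.
596 hashes to 4; slot 4 is free → place at 4.
123 hashes to 4; 4 taken → place at 5.
915 hashes to 4; 4,5 taken → place at 8.
629 hashes to 4; 4,5,8 taken → place at 2.
Table: [—, —, 629, 592, 596, 123, —, —, 915, —, —]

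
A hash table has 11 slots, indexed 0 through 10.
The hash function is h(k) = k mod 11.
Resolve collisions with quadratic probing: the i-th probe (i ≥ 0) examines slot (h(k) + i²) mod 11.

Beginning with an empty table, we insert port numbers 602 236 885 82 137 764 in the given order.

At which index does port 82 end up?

602: h=8 -> slot 8
236: h=5 -> slot 5
885: h=5, probe 5,6 -> slot 6
82: h=5, probe 5,6,9 -> slot 9
137: h=5, probe 5,6,9,3 -> slot 3
764: h=5, probe 5,6,9,3,10 -> slot 10
Table: [∅, ∅, ∅, 137, ∅, 236, 885, ∅, 602, 82, 764]

9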